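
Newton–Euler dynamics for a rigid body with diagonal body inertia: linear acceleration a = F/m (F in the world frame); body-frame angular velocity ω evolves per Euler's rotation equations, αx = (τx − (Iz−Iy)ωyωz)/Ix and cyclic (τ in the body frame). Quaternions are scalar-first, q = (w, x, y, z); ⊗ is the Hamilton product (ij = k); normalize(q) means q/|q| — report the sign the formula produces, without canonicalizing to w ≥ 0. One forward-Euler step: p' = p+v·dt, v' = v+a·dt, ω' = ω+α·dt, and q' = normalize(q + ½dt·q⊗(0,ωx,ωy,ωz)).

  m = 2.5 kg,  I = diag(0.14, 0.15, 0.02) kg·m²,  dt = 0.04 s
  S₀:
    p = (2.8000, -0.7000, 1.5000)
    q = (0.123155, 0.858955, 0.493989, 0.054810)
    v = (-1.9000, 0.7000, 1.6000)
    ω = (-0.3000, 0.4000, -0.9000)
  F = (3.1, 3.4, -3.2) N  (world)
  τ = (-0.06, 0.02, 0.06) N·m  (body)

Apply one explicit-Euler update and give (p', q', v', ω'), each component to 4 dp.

p' = (2.7240, -0.6720, 1.5640)
q' = (0.1253, 0.8487, 0.5100, 0.0624)
v' = (-1.8504, 0.7544, 1.5488)
ω' = (-0.3305, 0.3967, -0.7776)

gyro term ω×Iω = (0.0468, 0.0324, -0.0012)
angular accel α = (-0.7629, -0.0827, 3.0600)
new body rate ω' = (-0.3305, 0.3967, -0.7776)
2q̇ = q⊗(0,ω) = (0.1094199, -0.5034606, 0.8058785, 0.3809392)
q + ½dt·q⊗(0,ω), renormalized = (0.1253, 0.8487, 0.5100, 0.0624)
linear accel F/m = (1.2400, 1.3600, -1.2800)
p' = p + v·dt = (2.7240, -0.6720, 1.5640)
v' = v + a·dt = (-1.8504, 0.7544, 1.5488)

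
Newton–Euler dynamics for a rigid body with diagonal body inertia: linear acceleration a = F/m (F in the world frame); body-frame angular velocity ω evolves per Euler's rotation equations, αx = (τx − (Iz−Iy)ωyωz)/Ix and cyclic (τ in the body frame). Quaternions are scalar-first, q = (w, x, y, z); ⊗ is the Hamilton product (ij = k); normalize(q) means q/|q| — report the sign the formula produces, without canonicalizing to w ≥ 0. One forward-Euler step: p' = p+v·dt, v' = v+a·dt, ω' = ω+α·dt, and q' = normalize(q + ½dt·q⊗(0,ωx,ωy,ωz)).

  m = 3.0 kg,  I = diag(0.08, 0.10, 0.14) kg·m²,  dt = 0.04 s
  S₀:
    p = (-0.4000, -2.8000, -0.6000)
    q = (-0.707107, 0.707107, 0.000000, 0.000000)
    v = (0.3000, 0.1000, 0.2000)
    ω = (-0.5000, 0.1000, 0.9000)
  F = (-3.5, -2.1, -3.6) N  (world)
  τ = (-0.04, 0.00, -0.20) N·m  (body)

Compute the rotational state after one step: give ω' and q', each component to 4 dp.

ω' = (-0.5218, 0.0892, 0.8431)
q' = (-0.6999, 0.7140, -0.0141, -0.0113)

gyro term ω×Iω = (0.0036, 0.0270, -0.0010)
α = I⁻¹(τ − ω×Iω) = (-0.5450, -0.2700, -1.4214)
new body rate ω' = (-0.5218, 0.0892, 0.8431)
q⊗(0,ω) = (0.3535535, 0.3535535, -0.7071070, -0.5656856)
q + ½dt·q⊗(0,ω), renormalized = (-0.6999, 0.7140, -0.0141, -0.0113)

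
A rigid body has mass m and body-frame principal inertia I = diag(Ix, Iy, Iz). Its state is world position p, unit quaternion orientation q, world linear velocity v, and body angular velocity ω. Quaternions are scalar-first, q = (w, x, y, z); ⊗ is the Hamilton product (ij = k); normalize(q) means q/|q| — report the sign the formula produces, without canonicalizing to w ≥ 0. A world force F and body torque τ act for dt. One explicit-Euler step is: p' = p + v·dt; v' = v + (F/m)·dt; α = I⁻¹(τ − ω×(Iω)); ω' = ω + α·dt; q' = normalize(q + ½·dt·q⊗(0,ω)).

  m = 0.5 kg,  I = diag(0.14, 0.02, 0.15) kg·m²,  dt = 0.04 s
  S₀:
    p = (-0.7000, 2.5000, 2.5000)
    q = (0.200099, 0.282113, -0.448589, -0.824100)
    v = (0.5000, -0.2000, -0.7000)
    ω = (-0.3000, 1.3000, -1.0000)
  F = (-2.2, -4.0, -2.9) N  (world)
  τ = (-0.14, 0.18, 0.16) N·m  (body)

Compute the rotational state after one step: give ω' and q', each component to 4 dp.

ω' = (-0.2917, 1.6660, -0.9698)
q' = (0.1969, 0.3111, -0.4326, -0.8230)

gyro term ω×Iω = (-0.1690, -0.0030, 0.0468)
(τ − ω×Iω)/I = (0.2071, 9.1500, 0.7547)
ω' = ω + α·dt = (-0.2917, 1.6660, -0.9698)
2q̇ = q⊗(0,ω) = (-0.1563004, 1.4598893, 0.7894717, 0.0320712)
q + ½dt·q⊗(0,ω), renormalized = (0.1969, 0.3111, -0.4326, -0.8230)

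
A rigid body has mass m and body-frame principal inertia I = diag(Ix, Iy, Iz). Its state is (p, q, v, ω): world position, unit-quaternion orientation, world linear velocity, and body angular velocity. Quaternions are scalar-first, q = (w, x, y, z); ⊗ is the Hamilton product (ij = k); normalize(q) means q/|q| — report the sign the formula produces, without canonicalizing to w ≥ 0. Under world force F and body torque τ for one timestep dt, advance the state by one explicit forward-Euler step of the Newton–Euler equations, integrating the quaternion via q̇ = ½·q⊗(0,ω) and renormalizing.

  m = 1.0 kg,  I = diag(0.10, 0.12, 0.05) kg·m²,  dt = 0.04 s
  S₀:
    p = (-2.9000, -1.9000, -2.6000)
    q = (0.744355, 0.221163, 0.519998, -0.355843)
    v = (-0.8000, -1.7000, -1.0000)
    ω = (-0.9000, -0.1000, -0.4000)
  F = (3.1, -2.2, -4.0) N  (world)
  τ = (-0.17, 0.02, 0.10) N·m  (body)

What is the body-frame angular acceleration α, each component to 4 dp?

precession coupling ω×(Iω) = (-0.0028, 0.0180, 0.0018)
(τ − ω×Iω)/I = (-1.6720, 0.0167, 1.9640)

α = (-1.6720, 0.0167, 1.9640)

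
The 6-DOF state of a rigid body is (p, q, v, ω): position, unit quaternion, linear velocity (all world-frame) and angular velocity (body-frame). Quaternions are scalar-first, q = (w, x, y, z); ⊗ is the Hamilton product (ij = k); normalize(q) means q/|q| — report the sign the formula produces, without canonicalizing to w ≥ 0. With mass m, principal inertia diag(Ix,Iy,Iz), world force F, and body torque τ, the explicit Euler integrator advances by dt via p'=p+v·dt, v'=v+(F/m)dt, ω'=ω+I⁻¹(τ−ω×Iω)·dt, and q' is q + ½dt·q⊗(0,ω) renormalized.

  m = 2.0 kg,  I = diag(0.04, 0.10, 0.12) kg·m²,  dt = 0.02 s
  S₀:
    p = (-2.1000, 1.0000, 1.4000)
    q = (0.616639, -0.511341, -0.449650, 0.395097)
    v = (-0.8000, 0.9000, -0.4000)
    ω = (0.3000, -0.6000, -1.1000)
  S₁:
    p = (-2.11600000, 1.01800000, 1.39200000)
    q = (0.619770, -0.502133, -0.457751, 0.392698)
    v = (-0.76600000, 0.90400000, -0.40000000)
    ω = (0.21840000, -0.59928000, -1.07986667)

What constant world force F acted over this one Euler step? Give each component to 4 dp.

velocity change Δv = (0.03400000, 0.00400000, 0.00000000)
F = m·Δv/dt = (3.4000, 0.4000, 0.0000)

F = (3.4000, 0.4000, 0.0000)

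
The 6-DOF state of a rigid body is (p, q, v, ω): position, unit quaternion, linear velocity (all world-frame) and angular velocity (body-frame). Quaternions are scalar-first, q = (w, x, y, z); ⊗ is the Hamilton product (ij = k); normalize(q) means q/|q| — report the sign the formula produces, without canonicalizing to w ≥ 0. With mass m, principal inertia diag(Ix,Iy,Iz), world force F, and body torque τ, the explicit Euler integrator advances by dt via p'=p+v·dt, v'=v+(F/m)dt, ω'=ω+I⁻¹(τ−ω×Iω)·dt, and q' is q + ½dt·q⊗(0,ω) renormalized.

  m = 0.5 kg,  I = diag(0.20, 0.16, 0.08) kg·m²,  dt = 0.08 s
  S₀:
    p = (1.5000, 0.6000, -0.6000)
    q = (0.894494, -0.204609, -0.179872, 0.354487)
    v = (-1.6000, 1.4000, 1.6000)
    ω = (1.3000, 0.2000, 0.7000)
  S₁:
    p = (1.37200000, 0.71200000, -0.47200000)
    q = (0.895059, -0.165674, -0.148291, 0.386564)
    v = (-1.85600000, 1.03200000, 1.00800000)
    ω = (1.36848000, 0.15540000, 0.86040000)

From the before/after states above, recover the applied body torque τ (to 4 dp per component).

ω₁ − ω₀ = (0.06848000, -0.04460000, 0.16040000)
I·α + gyro = (0.1600, 0.0200, 0.1500)

τ = (0.1600, 0.0200, 0.1500)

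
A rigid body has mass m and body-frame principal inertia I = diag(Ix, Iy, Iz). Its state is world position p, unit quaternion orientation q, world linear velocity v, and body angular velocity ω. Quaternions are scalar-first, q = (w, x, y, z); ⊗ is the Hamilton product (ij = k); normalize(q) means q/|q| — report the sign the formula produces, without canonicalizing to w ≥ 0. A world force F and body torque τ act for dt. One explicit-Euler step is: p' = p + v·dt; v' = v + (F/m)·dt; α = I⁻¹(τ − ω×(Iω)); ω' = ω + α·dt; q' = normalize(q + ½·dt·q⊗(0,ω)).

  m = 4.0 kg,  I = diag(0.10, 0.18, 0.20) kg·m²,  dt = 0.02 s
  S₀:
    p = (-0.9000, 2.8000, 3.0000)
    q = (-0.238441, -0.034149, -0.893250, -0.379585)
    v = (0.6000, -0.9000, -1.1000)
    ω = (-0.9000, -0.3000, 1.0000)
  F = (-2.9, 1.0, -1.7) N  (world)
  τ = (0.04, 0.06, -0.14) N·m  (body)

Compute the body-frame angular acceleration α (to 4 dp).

ω×(Iω) gyroscopic = (-0.0060, 0.0900, 0.0216)
angular accel α = (0.4600, -0.1667, -0.8080)

α = (0.4600, -0.1667, -0.8080)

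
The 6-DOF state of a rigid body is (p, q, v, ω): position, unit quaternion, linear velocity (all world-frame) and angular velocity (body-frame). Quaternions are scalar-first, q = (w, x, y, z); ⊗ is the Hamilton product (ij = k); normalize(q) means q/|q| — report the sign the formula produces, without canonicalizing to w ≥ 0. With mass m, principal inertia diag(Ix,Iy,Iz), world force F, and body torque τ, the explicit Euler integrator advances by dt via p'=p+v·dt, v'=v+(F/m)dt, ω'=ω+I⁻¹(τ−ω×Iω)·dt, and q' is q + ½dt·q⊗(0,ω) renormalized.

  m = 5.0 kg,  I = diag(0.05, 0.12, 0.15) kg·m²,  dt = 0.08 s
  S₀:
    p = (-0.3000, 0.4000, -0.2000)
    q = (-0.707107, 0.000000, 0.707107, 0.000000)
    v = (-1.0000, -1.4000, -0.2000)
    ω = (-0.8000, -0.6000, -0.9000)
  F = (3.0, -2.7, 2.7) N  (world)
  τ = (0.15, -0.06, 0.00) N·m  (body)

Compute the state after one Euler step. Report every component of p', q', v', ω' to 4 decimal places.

p' = (-0.3800, 0.2880, -0.2160)
q' = (-0.6891, -0.0028, 0.7230, 0.0480)
v' = (-0.9520, -1.4432, -0.1568)
ω' = (-0.5859, -0.5920, -0.9179)

new position p' = (-0.3800, 0.2880, -0.2160)
v' = v + a·dt = (-0.9520, -1.4432, -0.1568)
angular accel α = (2.6760, 0.1000, -0.2240)
ω' = ω + α·dt = (-0.5859, -0.5920, -0.9179)
q⊗(0,ω) = (0.4242642, -0.0707107, 0.4242642, 1.2020819)
q' = normalize(q + ½dt·q⊗(0,ω)) = (-0.6891, -0.0028, 0.7230, 0.0480)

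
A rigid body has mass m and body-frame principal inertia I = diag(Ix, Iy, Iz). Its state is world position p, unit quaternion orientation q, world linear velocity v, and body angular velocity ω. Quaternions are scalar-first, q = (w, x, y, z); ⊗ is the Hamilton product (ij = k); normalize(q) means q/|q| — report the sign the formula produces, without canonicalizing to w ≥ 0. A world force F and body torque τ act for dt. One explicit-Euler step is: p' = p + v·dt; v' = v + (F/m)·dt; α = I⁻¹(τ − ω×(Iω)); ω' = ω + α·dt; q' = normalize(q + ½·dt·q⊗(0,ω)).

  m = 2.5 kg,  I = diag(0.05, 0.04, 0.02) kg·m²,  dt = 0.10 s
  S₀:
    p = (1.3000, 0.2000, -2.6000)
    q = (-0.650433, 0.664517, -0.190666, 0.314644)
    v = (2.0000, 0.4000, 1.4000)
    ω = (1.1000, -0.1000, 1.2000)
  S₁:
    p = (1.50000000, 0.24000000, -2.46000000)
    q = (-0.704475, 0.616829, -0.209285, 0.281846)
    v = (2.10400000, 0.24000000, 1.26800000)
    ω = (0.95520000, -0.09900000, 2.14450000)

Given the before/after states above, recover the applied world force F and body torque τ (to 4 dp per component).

velocity change Δv = (0.10400000, -0.16000000, -0.13200000)
applied force F = (2.6000, -4.0000, -3.3000)
ω₁ − ω₀ = (-0.14480000, 0.00100000, 0.94450000)
gyro term ω₀×Iω₀ = (0.0024, 0.0396, 0.0011)
I·α + gyro = (-0.0700, 0.0400, 0.1900)

F = (2.6000, -4.0000, -3.3000)
τ = (-0.0700, 0.0400, 0.1900)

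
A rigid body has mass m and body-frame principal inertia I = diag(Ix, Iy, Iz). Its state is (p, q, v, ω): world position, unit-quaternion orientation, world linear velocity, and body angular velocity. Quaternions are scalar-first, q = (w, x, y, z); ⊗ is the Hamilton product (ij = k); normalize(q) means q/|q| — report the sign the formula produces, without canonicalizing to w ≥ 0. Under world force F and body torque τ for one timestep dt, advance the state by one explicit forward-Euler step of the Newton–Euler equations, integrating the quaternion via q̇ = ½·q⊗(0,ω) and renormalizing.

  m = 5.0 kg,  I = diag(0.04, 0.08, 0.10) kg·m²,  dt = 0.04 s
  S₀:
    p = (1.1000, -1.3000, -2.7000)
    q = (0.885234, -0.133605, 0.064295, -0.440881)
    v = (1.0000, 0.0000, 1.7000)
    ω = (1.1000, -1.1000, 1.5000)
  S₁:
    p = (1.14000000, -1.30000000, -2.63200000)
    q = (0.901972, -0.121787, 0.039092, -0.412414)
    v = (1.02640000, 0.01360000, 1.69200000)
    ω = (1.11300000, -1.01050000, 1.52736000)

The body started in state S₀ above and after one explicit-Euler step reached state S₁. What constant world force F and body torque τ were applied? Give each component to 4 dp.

ω₁ − ω₀ = (0.01300000, 0.08950000, 0.02736000)
ω₀×(Iω₀) = (-0.0330, -0.0990, -0.0484)
τ = I·(Δω/dt) + ω₀×(Iω₀) = (-0.0200, 0.0800, 0.0200)
velocity change Δv = (0.02640000, 0.01360000, -0.00800000)
applied force F = (3.3000, 1.7000, -1.0000)

F = (3.3000, 1.7000, -1.0000)
τ = (-0.0200, 0.0800, 0.0200)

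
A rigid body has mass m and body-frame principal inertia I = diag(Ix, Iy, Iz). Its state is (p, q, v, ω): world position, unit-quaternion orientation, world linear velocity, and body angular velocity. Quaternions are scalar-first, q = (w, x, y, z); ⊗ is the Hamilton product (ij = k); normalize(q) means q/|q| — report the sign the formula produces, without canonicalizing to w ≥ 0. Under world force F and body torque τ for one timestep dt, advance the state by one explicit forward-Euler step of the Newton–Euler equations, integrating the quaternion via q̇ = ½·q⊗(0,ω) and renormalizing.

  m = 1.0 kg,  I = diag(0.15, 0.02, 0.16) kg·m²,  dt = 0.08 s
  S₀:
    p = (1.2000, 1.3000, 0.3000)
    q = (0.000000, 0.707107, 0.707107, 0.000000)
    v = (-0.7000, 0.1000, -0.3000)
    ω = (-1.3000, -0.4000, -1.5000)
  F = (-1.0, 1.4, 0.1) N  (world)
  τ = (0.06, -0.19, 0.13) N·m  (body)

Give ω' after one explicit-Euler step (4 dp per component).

ω' = (-1.3128, -1.0820, -1.4012)

precession coupling ω×(Iω) = (0.0840, -0.0195, -0.0676)
angular accel α = (-0.1600, -8.5250, 1.2350)
ω' = ω + α·dt = (-1.3128, -1.0820, -1.4012)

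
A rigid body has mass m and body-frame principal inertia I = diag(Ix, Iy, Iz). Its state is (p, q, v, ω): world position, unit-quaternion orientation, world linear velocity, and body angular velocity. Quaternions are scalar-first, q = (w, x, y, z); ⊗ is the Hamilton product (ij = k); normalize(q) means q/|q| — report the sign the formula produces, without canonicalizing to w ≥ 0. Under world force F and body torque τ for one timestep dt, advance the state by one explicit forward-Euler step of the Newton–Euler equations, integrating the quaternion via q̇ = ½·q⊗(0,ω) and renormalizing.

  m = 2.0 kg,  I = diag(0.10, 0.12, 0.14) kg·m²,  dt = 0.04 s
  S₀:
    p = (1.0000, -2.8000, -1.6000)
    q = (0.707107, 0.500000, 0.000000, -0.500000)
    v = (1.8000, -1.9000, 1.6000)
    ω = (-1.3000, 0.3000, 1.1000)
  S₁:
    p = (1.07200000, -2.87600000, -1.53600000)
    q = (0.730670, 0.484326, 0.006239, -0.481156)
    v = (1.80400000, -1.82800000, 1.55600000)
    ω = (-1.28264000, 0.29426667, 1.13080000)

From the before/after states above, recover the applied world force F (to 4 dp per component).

v₁ − v₀ = (0.00400000, 0.07200000, -0.04400000)
F = m·Δv/dt = (0.2000, 3.6000, -2.2000)

F = (0.2000, 3.6000, -2.2000)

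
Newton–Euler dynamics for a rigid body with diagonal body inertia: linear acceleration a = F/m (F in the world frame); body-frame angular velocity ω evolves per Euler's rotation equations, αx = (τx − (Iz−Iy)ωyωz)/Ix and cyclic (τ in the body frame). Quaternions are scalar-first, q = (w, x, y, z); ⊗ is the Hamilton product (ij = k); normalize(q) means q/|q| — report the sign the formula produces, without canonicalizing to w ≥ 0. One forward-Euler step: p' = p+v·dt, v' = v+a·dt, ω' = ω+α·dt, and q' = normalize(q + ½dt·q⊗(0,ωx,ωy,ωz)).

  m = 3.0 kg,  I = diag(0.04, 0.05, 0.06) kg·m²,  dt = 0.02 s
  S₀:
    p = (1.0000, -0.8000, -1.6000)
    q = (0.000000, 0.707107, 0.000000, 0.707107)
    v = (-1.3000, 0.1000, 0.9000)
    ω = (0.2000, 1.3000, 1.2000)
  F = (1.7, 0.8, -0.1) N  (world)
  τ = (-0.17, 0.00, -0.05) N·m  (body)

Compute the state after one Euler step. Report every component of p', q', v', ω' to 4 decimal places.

p' = (0.9740, -0.7980, -1.5820)
q' = (-0.0099, 0.6978, -0.0071, 0.7162)
v' = (-1.2887, 0.1053, 0.8993)
ω' = (0.1072, 1.3019, 1.1825)

new position p' = (0.9740, -0.7980, -1.5820)
new velocity v' = (-1.2887, 0.1053, 0.8993)
ω×(Iω) gyroscopic = (0.0156, -0.0048, 0.0026)
angular accel α = (-4.6400, 0.0960, -0.8767)
new body rate ω' = (0.1072, 1.3019, 1.1825)
2q̇ = q⊗(0,ω) = (-0.9899498, -0.9192391, -0.7071070, 0.9192391)
q' = normalize(q + ½dt·q⊗(0,ω)) = (-0.0099, 0.6978, -0.0071, 0.7162)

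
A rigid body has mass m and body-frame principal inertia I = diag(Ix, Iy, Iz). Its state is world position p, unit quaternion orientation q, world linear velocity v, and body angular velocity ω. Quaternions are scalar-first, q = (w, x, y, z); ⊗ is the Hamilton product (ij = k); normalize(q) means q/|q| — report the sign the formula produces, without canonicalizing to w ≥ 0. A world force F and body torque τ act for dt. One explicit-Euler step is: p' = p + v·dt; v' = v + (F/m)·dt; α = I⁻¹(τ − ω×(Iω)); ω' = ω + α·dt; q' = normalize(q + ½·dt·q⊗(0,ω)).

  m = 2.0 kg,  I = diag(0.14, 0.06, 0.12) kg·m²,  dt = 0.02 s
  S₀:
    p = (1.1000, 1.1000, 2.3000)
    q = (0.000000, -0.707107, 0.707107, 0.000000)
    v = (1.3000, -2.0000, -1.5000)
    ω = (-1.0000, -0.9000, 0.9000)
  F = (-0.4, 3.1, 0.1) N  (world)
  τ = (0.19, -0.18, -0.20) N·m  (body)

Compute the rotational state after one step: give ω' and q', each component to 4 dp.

gyro term ω×Iω = (-0.0486, -0.0180, -0.0720)
(τ − ω×Iω)/I = (1.7043, -2.7000, -1.0667)
ω' = ω + α·dt = (-0.9659, -0.9540, 0.8787)
Hamilton product q⊗(0,ω) = (-0.0707107, 0.6363963, 0.6363963, 1.3435033)
q + ½dt·q⊗(0,ω), renormalized = (-0.0007, -0.7007, 0.7134, 0.0134)

ω' = (-0.9659, -0.9540, 0.8787)
q' = (-0.0007, -0.7007, 0.7134, 0.0134)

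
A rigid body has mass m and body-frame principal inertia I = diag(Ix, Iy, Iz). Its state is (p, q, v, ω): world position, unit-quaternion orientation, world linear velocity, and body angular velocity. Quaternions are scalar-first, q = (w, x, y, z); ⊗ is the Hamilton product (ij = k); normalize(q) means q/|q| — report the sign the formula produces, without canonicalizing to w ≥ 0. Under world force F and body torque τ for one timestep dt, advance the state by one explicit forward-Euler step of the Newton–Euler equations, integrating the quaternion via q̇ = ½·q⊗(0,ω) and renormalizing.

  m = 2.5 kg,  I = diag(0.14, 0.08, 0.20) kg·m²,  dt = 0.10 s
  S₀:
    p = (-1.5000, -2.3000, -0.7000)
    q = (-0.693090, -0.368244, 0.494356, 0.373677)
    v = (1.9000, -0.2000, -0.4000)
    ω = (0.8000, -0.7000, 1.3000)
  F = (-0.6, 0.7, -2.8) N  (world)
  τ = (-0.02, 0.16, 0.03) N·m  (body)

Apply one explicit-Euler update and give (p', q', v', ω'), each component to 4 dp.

p + v·dt = (-1.3100, -2.3200, -0.7400)
v' = v + a·dt = (1.8760, -0.1720, -0.5120)
(τ − ω×Iω)/I = (0.6371, 2.7800, -0.0180)
ω + α·dt = (0.8637, -0.4220, 1.2982)
q⊗(0,ω) = (0.1548643, 0.3497647, 1.2628218, -1.0387310)
updated quaternion q' = (-0.6829, -0.3495, 0.5555, 0.3206)

p' = (-1.3100, -2.3200, -0.7400)
q' = (-0.6829, -0.3495, 0.5555, 0.3206)
v' = (1.8760, -0.1720, -0.5120)
ω' = (0.8637, -0.4220, 1.2982)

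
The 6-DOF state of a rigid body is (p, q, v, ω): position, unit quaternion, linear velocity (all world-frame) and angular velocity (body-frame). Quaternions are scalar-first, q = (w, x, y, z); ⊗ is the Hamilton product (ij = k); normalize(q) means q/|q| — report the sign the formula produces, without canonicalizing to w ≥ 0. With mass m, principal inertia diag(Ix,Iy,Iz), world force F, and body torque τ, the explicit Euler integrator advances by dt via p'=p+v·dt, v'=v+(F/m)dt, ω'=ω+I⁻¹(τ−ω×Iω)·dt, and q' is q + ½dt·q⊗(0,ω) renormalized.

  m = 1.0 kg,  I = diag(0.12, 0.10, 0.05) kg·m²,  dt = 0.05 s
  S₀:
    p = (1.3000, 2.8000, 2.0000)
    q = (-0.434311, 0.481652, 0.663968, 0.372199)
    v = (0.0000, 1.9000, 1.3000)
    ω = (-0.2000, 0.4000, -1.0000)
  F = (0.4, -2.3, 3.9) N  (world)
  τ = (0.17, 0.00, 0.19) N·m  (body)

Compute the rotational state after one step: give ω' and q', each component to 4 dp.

ω' = (-0.1375, 0.3930, -0.8116)
q' = (-0.4291, 0.4633, 0.6696, 0.3910)

precession coupling ω×(Iω) = (0.0200, 0.0140, 0.0016)
(τ − ω×Iω)/I = (1.2500, -0.1400, 3.7680)
ω + α·dt = (-0.1375, 0.3930, -0.8116)
Hamilton product q⊗(0,ω) = (0.2029422, -0.7259854, 0.2334878, 0.7597654)
q + ½dt·q⊗(0,ω), renormalized = (-0.4291, 0.4633, 0.6696, 0.3910)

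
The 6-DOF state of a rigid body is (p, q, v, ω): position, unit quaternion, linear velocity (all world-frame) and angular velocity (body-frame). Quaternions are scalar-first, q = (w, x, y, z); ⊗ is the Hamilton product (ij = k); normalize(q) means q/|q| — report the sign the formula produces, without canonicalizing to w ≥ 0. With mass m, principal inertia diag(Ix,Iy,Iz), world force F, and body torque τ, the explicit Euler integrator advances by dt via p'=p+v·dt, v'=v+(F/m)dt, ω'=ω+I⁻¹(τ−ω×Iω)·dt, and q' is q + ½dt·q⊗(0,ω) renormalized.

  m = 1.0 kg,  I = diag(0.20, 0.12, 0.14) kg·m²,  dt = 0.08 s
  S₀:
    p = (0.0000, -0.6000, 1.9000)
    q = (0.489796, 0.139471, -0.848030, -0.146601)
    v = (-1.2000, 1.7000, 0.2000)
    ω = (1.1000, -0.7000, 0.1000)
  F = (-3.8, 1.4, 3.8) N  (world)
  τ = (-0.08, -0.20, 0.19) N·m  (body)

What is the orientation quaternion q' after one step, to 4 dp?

2q̇ = q⊗(0,ω) = (-0.7323790, 0.3513519, -0.5180654, 0.8841829)
q' = normalize(q + ½dt·q⊗(0,ω)) = (0.4599, 0.1533, -0.8676, -0.1111)

q' = (0.4599, 0.1533, -0.8676, -0.1111)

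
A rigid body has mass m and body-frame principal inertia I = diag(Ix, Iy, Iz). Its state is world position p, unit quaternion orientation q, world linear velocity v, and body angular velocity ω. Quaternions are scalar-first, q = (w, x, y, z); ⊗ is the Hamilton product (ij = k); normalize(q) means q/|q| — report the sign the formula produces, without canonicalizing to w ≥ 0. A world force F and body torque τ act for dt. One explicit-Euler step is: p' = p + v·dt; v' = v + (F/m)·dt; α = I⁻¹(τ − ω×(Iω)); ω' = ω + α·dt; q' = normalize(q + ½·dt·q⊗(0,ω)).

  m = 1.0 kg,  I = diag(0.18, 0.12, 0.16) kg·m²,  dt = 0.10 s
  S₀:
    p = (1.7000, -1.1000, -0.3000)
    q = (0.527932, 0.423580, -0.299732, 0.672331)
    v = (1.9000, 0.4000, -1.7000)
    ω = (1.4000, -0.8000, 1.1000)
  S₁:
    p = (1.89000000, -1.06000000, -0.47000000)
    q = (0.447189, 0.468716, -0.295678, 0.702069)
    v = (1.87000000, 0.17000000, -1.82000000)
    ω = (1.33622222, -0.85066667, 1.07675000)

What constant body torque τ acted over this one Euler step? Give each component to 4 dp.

rate change Δω = (-0.06377778, -0.05066667, -0.02325000)
precession coupling = (-0.0352, 0.0308, 0.0672)
τ = I·(Δω/dt) + ω₀×(Iω₀) = (-0.1500, -0.0300, 0.0300)

τ = (-0.1500, -0.0300, 0.0300)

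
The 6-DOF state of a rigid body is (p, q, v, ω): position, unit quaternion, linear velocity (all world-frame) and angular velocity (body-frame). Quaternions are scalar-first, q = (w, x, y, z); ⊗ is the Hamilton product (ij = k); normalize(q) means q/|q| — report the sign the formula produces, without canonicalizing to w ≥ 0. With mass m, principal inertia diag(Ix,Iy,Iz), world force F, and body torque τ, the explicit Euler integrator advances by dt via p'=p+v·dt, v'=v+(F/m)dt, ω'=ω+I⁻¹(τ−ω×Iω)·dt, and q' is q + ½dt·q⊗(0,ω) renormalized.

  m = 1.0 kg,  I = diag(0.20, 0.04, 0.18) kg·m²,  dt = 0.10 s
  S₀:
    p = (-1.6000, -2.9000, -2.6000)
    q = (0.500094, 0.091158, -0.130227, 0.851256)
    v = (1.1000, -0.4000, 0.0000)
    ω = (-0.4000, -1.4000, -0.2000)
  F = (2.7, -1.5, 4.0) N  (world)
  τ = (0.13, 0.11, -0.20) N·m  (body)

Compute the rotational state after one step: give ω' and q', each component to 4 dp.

ω' = (-0.3546, -1.1290, -0.2613)
q' = (0.5000, 0.1417, -0.1809, 0.8350)

precession coupling ω×(Iω) = (0.0392, 0.0016, -0.0896)
α = I⁻¹(τ − ω×Iω) = (0.4540, 2.7100, -0.6133)
ω + α·dt = (-0.3546, -1.1290, -0.2613)
Hamilton product q⊗(0,ω) = (0.0243966, 1.0177662, -1.0224024, -0.2797308)
q' = normalize(q + ½dt·q⊗(0,ω)) = (0.5000, 0.1417, -0.1809, 0.8350)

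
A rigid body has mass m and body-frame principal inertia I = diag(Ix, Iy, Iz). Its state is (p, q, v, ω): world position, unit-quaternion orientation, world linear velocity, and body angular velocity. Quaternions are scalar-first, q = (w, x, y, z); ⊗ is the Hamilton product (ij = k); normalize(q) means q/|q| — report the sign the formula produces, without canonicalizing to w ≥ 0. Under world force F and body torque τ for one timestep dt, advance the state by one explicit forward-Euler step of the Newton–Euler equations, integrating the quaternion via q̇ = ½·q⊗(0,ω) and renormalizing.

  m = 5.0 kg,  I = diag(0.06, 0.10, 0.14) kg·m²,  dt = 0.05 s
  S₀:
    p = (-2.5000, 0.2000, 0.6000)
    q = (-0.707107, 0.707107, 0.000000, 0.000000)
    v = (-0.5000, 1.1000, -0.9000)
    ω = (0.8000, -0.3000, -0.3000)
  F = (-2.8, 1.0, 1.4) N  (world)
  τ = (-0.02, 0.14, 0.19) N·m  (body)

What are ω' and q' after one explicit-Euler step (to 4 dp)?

ω' = (0.7803, -0.2396, -0.2287)
q' = (-0.7211, 0.6928, 0.0106, 0.0000)

α = I⁻¹(τ − ω×Iω) = (-0.3933, 1.2080, 1.4257)
ω' = ω + α·dt = (0.7803, -0.2396, -0.2287)
q⊗(0,ω) = (-0.5656856, -0.5656856, 0.4242642, 0.0000000)
q' = normalize(q + ½dt·q⊗(0,ω)) = (-0.7211, 0.6928, 0.0106, 0.0000)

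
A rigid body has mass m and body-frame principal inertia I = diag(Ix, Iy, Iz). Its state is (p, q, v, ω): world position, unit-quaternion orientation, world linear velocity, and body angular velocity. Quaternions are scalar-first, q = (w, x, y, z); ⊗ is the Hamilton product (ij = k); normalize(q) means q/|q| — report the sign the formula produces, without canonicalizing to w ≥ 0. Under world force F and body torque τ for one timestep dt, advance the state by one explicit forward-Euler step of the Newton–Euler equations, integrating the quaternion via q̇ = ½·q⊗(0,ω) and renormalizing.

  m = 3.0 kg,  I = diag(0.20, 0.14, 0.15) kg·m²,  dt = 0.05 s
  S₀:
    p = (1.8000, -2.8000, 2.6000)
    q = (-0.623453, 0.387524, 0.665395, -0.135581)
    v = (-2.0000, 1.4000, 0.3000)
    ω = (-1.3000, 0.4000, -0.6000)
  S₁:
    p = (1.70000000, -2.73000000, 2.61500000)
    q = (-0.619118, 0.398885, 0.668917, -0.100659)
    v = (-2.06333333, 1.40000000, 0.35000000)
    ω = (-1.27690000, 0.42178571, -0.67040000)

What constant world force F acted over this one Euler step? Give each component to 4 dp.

v₁ − v₀ = (-0.06333333, 0.00000000, 0.05000000)
F = m·Δv/dt = (-3.8000, 0.0000, 3.0000)

F = (-3.8000, 0.0000, 3.0000)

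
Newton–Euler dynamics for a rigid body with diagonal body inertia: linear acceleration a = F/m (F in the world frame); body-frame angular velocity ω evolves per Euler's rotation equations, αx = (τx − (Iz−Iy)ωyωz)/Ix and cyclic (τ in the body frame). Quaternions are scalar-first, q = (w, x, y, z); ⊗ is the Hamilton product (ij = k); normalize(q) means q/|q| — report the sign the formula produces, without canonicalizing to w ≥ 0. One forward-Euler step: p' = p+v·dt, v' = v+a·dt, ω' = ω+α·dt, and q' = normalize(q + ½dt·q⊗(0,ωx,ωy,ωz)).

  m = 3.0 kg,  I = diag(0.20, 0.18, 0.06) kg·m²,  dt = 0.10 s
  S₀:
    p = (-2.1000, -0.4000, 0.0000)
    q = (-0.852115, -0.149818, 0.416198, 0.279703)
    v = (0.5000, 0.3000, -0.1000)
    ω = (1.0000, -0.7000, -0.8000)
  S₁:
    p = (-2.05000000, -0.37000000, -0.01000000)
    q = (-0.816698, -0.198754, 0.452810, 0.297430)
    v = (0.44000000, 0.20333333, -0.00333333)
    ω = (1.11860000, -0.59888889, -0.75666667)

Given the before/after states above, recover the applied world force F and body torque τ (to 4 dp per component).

F = (-1.8000, -2.9000, 2.9000)
τ = (0.1700, 0.0700, 0.0400)

v₁ − v₀ = (-0.06000000, -0.09666667, 0.09666667)
m·(v₁−v₀)/dt = (-1.8000, -2.9000, 2.9000)
rate change Δω = (0.11860000, 0.10111111, 0.04333333)
τ = I·(Δω/dt) + ω₀×(Iω₀) = (0.1700, 0.0700, 0.0400)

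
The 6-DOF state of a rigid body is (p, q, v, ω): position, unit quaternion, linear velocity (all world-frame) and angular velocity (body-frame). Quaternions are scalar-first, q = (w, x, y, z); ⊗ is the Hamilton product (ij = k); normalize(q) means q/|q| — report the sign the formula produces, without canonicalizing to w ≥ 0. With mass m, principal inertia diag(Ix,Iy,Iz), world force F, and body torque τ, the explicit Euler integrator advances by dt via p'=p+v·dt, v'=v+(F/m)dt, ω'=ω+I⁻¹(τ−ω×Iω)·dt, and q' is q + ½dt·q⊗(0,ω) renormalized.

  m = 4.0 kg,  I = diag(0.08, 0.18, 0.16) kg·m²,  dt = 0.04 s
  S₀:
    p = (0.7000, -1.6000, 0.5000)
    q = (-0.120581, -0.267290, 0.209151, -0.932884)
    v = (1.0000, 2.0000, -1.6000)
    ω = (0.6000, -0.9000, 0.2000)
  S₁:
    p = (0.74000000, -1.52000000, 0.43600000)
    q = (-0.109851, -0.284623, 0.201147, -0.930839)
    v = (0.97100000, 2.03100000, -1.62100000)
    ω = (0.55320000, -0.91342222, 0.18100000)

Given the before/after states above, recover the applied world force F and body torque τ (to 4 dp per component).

Δv = v₁−v₀ = (-0.02900000, 0.03100000, -0.02100000)
m·(v₁−v₀)/dt = (-2.9000, 3.1000, -2.1000)
rate change Δω = (-0.04680000, -0.01342222, -0.01900000)
I·α + gyro = (-0.0900, -0.0700, -0.1300)

F = (-2.9000, 3.1000, -2.1000)
τ = (-0.0900, -0.0700, -0.1300)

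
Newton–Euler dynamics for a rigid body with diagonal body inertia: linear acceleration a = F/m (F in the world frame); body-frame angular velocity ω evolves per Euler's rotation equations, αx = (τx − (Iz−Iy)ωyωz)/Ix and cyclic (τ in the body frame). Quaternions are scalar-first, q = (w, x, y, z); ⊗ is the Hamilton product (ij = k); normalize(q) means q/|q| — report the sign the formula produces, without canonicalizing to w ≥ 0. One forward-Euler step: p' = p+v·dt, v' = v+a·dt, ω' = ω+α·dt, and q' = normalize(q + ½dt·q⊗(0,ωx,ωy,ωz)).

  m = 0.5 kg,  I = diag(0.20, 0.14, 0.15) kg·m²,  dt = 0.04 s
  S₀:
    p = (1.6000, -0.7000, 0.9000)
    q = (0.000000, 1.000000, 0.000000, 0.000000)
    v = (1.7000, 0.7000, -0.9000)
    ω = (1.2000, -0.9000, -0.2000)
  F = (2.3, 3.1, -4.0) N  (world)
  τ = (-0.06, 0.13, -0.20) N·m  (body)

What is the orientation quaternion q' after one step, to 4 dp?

q⊗(0,ω) = (-1.2000000, 0.0000000, 0.2000000, -0.9000000)
q' = normalize(q + ½dt·q⊗(0,ω)) = (-0.0240, 0.9995, 0.0040, -0.0180)

q' = (-0.0240, 0.9995, 0.0040, -0.0180)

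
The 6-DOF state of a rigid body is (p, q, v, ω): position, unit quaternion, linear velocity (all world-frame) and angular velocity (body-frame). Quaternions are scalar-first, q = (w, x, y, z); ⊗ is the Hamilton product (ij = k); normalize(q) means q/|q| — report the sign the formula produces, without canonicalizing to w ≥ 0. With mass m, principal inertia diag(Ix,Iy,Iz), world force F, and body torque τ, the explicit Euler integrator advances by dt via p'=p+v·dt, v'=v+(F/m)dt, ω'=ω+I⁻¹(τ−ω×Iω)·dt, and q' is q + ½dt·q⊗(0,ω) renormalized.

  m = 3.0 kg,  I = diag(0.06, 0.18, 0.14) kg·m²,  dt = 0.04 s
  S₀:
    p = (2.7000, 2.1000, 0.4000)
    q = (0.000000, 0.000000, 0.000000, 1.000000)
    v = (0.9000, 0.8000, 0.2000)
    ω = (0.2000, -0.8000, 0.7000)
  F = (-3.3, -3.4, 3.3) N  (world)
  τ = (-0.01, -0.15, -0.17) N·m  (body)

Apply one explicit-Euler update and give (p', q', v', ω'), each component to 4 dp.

p' = (2.7360, 2.1320, 0.4080)
q' = (-0.0140, 0.0160, 0.0040, 0.9998)
v' = (0.8560, 0.7547, 0.2440)
ω' = (0.1784, -0.8308, 0.6569)

precession coupling ω×(Iω) = (0.0224, -0.0112, -0.0192)
angular accel α = (-0.5400, -0.7711, -1.0771)
new body rate ω' = (0.1784, -0.8308, 0.6569)
Hamilton product q⊗(0,ω) = (-0.7000000, 0.8000000, 0.2000000, 0.0000000)
q' = normalize(q + ½dt·q⊗(0,ω)) = (-0.0140, 0.0160, 0.0040, 0.9998)
new position p' = (2.7360, 2.1320, 0.4080)
new velocity v' = (0.8560, 0.7547, 0.2440)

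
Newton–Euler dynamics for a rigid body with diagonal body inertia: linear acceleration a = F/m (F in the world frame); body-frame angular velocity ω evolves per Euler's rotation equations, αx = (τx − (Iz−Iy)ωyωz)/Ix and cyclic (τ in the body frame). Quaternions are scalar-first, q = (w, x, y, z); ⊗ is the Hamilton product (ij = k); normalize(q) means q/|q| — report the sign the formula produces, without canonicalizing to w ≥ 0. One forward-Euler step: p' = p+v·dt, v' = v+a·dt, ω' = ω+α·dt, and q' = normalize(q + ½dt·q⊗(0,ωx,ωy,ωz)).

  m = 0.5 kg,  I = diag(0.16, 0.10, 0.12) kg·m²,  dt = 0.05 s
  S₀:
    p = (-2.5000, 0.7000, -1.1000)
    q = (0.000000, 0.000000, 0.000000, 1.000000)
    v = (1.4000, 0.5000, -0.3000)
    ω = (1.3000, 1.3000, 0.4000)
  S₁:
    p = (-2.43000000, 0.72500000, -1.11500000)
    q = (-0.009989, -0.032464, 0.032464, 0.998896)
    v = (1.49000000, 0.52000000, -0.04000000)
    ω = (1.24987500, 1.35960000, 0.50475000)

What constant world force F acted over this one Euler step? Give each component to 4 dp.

F = (0.9000, 0.2000, 2.6000)

v₁ − v₀ = (0.09000000, 0.02000000, 0.26000000)
applied force F = (0.9000, 0.2000, 2.6000)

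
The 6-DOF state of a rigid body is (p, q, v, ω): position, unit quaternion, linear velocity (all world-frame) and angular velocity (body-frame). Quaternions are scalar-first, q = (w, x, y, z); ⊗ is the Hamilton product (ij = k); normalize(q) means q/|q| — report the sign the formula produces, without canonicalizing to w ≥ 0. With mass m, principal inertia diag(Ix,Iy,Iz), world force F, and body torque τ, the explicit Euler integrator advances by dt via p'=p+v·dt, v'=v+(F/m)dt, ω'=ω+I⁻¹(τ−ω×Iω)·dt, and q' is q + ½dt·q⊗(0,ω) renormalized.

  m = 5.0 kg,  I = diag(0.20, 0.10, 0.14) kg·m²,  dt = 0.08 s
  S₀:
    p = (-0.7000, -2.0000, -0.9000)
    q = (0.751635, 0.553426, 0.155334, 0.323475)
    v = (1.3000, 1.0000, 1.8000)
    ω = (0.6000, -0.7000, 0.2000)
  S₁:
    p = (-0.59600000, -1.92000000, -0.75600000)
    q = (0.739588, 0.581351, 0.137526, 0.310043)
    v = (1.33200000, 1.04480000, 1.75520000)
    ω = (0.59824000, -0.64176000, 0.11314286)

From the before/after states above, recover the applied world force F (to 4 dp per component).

velocity change Δv = (0.03200000, 0.04480000, -0.04480000)
F = m·Δv/dt = (2.0000, 2.8000, -2.8000)

F = (2.0000, 2.8000, -2.8000)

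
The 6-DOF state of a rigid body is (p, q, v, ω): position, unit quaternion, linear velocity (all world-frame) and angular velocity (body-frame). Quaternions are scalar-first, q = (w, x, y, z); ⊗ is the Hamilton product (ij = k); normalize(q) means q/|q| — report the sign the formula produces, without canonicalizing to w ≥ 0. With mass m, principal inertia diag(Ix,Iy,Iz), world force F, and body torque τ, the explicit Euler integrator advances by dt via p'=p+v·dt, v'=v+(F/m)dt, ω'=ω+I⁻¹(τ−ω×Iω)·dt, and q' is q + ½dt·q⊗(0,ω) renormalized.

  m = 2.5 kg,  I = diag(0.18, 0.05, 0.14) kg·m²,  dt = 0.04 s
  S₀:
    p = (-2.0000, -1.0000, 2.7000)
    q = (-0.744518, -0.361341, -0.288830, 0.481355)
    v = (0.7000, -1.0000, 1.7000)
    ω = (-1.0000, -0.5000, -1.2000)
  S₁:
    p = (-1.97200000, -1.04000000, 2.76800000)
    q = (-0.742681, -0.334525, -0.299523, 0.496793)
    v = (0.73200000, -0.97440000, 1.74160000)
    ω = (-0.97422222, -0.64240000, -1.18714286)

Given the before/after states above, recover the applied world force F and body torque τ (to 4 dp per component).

v₁ − v₀ = (0.03200000, 0.02560000, 0.04160000)
applied force F = (2.0000, 1.6000, 2.6000)
rate change Δω = (0.02577778, -0.14240000, 0.01285714)
applied torque τ = (0.1700, -0.1300, -0.0200)

F = (2.0000, 1.6000, 2.6000)
τ = (0.1700, -0.1300, -0.0200)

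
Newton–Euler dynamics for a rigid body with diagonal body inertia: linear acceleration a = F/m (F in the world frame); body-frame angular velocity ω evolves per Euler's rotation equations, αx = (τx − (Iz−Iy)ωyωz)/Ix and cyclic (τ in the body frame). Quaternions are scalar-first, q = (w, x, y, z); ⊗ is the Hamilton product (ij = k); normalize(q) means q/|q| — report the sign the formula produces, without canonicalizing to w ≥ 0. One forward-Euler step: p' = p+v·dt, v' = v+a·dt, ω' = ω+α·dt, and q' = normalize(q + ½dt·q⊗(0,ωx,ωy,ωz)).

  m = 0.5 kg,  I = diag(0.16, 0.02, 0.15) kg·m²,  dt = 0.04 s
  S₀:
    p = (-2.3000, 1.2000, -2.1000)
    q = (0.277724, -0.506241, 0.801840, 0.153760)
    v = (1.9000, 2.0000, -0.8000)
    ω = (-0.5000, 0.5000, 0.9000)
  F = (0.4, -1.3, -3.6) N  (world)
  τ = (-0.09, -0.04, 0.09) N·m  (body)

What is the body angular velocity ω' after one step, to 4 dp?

α = I⁻¹(τ − ω×Iω) = (-0.9281, -1.7750, 0.3667)
new body rate ω' = (-0.5371, 0.4290, 0.9147)

ω' = (-0.5371, 0.4290, 0.9147)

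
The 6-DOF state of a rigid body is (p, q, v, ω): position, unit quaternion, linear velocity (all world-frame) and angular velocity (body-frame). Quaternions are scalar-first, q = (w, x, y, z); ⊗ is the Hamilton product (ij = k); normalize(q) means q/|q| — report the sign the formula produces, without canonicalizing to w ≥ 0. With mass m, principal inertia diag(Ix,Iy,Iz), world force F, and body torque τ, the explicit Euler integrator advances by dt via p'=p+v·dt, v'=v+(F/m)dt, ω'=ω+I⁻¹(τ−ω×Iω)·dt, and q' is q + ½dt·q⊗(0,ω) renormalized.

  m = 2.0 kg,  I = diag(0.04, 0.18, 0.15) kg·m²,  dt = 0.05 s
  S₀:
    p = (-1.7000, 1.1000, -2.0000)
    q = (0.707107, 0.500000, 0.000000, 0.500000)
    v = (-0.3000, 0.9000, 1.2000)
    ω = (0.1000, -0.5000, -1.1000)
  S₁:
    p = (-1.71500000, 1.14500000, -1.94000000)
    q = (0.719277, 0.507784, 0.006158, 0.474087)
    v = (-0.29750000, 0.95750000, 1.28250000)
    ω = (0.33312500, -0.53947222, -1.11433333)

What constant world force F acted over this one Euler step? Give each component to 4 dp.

F = (0.1000, 2.3000, 3.3000)

v₁ − v₀ = (0.00250000, 0.05750000, 0.08250000)
m·(v₁−v₀)/dt = (0.1000, 2.3000, 3.3000)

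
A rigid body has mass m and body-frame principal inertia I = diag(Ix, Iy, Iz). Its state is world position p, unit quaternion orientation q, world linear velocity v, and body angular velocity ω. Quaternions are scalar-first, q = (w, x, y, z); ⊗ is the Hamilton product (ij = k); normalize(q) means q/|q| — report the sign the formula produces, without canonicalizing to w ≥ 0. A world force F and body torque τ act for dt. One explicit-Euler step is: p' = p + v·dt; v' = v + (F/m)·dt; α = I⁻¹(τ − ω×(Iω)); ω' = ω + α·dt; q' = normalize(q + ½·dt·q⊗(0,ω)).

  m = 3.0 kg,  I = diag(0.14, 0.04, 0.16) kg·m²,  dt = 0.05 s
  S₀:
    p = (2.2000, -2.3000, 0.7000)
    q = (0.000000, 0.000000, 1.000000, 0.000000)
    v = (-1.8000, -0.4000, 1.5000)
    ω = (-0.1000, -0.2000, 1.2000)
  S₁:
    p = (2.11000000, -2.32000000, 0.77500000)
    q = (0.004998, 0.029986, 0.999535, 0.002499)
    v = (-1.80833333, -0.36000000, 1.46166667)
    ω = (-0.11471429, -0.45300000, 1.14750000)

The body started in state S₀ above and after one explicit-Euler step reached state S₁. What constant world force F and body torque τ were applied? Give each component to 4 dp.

F = (-0.5000, 2.4000, -2.3000)
τ = (-0.0700, -0.2000, -0.1700)

Δω = ω₁−ω₀ = (-0.01471429, -0.25300000, -0.05250000)
ω₀×(Iω₀) = (-0.0288, 0.0024, -0.0020)
applied torque τ = (-0.0700, -0.2000, -0.1700)
Δv = v₁−v₀ = (-0.00833333, 0.04000000, -0.03833333)
m·(v₁−v₀)/dt = (-0.5000, 2.4000, -2.3000)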